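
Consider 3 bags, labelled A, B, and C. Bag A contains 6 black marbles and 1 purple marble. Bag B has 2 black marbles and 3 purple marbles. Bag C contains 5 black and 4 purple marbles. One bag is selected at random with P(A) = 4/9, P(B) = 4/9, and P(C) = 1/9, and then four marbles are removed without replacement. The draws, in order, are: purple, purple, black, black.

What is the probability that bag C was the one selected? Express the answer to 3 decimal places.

Compute the likelihood of the observed sequence for each case: P(data | bag A) = (1/7)(0/6) = 0; P(data | bag B) = (3/5)(2/4)(2/3)(1/2) = 0.1; P(data | bag C) = (4/9)(3/8)(5/7)(4/6) = 0.079365.
Weighting by the prior gives 4/9 · 0 = 0, 4/9 · 0.1 = 0.044444, 1/9 · 0.079365 = 0.0088183; summing to 0.053263.
So P(bag C | data) = (0.0088183) / (0.053263) = 0.16556.

0.166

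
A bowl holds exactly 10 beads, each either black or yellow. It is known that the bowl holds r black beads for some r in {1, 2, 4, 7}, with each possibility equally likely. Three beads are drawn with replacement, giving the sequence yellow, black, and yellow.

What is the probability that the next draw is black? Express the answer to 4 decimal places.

0.3255

Under each hypothesis, the probability of the observed sequence is: P(data | r = 1) = (9/10)(1/10)(9/10) = 0.081; P(data | r = 2) = (8/10)(2/10)(8/10) = 0.128; P(data | r = 4) = (6/10)(4/10)(6/10) = 0.144; P(data | r = 7) = (3/10)(7/10)(3/10) = 0.063.
Multiplying each by its prior: 1/4 · 0.081 = 0.02025, 1/4 · 0.128 = 0.032, 1/4 · 0.144 = 0.036, 1/4 · 0.063 = 0.01575; these sum to 0.104.
The posterior is then P(r = 1 | data) = 0.19471, P(r = 2 | data) = 0.30769, P(r = 4 | data) = 0.34615, P(r = 7 | data) = 0.15144.
Averaging over the posterior, P(black next | data) = (1/10)(0.19471) + (1/5)(0.30769) + (2/5)(0.34615) + (7/10)(0.15144) = 0.32548.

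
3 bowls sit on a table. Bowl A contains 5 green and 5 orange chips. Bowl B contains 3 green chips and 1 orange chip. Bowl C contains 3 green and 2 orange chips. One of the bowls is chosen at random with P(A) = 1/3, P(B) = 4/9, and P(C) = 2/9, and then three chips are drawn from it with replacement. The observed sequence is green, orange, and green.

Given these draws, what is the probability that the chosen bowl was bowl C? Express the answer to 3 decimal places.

Compute the likelihood of the observed sequence for each case: P(data | bowl A) = (5/10)(5/10)(5/10) = 0.125; P(data | bowl B) = (3/4)(1/4)(3/4) = 0.14062; P(data | bowl C) = (3/5)(2/5)(3/5) = 0.144.
The prior-weighted likelihoods are 1/3 · 0.125 = 0.041667, 4/9 · 0.14062 = 0.0625, 2/9 · 0.144 = 0.032; these sum to 0.13617.
Therefore the posterior P(bowl C | data) = (0.032) / (0.13617) = 0.23501.

0.235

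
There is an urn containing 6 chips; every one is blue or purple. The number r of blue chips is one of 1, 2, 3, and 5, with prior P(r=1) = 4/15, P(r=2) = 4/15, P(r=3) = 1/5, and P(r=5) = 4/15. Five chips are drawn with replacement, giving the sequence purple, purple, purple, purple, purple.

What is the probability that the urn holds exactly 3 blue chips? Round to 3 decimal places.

0.042

Under each hypothesis, the probability of the observed sequence is: P(data | r = 1) = (5/6)(5/6)(5/6)(5/6)(5/6) = 0.40188; P(data | r = 2) = (4/6)(4/6)(4/6)(4/6)(4/6) = 0.13169; P(data | r = 3) = (3/6)(3/6)(3/6)(3/6)(3/6) = 0.03125; P(data | r = 5) = (1/6)(1/6)(1/6)(1/6)(1/6) = 0.0001286.
Weighting by the prior gives 4/15 · 0.40188 = 0.10717, 4/15 · 0.13169 = 0.035117, 1/5 · 0.03125 = 0.00625, 4/15 · 0.0001286 = 3.4294e-05; with total 0.14857.
Hence P(r = 3 | data) = (0.00625) / (0.14857) = 0.042068.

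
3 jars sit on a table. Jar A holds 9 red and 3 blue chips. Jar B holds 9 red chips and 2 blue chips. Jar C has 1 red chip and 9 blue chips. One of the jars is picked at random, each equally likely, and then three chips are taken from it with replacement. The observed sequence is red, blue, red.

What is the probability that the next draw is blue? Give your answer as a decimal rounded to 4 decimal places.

0.2410

Under each hypothesis, the probability of the observed sequence is: P(data | jar A) = (9/12)(3/12)(9/12) = 0.14062; P(data | jar B) = (9/11)(2/11)(9/11) = 0.12171; P(data | jar C) = (1/10)(9/10)(1/10) = 0.009.
Multiplying each by its prior: 1/3 · 0.14062 = 0.046875, 1/3 · 0.12171 = 0.040571, 1/3 · 0.009 = 0.003; with total 0.090446.
The posterior is then P(jar A | data) = 0.51827, P(jar B | data) = 0.44857, P(jar C | data) = 0.033169.
So P(blue next | data) = Σ P(blue next | H) P(H | data) = (1/4)(0.51827) + (2/11)(0.44857) + (9/10)(0.033169) = 0.24098.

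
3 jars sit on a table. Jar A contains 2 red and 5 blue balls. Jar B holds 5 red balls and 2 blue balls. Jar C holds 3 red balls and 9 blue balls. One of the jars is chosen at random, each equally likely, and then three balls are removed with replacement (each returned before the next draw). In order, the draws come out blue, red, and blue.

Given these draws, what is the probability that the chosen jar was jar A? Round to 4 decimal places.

0.4229

For each hypothesis, P(data | H) works out to: P(data | jar A) = (5/7)(2/7)(5/7) = 0.14577; P(data | jar B) = (2/7)(5/7)(2/7) = 0.058309; P(data | jar C) = (9/12)(3/12)(9/12) = 0.14062.
Multiplying each by its prior: 1/3 · 0.14577 = 0.048591, 1/3 · 0.058309 = 0.019436, 1/3 · 0.14062 = 0.046875; with total 0.1149.
Hence P(jar A | data) = (0.048591) / (0.1149) = 0.42289.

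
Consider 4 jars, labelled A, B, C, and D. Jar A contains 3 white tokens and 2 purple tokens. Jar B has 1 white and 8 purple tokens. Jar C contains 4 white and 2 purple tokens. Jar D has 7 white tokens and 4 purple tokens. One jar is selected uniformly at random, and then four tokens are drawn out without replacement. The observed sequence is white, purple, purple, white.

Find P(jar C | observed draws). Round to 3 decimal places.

0.289

For each hypothesis, P(data | H) works out to: P(data | jar A) = (3/5)(2/4)(1/3)(2/2) = 1/10; P(data | jar B) = (1/9)(8/8)(7/7)(0/6) = 0; P(data | jar C) = (4/6)(2/5)(1/4)(3/3) = 1/15; P(data | jar D) = (7/11)(4/10)(3/9)(6/8) = 7/110.
Multiplying each by its prior: 1/4 · 1/10 = 1/40, 1/4 · 0 = 0, 1/4 · 1/15 = 1/60, 1/4 · 7/110 = 7/440; summing to 19/330.
Hence P(jar C | data) = (1/60) / (19/330) = 11/38.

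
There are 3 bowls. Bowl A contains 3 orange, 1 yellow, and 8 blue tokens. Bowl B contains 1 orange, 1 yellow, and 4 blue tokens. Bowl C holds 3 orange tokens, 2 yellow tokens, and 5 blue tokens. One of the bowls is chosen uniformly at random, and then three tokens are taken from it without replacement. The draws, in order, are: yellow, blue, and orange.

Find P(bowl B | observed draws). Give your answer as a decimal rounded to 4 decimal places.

Under each hypothesis, the probability of the observed sequence is: P(data | bowl A) = (1/12)(8/11)(3/10) = 0.018182; P(data | bowl B) = (1/6)(4/5)(1/4) = 0.033333; P(data | bowl C) = (2/10)(5/9)(3/8) = 0.041667.
Weighting by the prior gives 1/3 · 0.018182 = 0.0060606, 1/3 · 0.033333 = 0.011111, 1/3 · 0.041667 = 0.013889; these sum to 0.031061.
By Bayes' rule, P(bowl B | data) = (0.011111) / (0.031061) = 0.35772.

0.3577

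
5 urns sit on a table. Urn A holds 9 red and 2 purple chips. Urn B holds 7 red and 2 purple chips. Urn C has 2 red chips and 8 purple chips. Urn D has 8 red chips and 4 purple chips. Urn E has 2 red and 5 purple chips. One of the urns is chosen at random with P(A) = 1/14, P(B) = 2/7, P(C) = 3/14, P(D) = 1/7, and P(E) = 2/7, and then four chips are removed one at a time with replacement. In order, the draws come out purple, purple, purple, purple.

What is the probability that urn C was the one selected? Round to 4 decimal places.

Compute the likelihood of the observed sequence for each case: P(data | urn A) = (2/11)(2/11)(2/11)(2/11) = 0.0010928; P(data | urn B) = (2/9)(2/9)(2/9)(2/9) = 0.0024387; P(data | urn C) = (8/10)(8/10)(8/10)(8/10) = 0.4096; P(data | urn D) = (4/12)(4/12)(4/12)(4/12) = 0.012346; P(data | urn E) = (5/7)(5/7)(5/7)(5/7) = 0.26031.
Multiplying each by its prior: 1/14 · 0.0010928 = 7.8059e-05, 2/7 · 0.0024387 = 0.00069676, 3/14 · 0.4096 = 0.087771, 1/7 · 0.012346 = 0.0017637, 2/7 · 0.26031 = 0.074374; summing to 0.16468.
By Bayes' rule, P(urn C | data) = (0.087771) / (0.16468) = 0.53297.

0.5330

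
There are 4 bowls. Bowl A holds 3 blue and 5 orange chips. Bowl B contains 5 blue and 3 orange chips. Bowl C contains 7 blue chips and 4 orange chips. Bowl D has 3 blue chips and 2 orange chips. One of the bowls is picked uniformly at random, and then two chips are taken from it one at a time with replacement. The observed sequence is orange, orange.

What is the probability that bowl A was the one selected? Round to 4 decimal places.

0.4744

Compute the likelihood of the observed sequence for each case: P(data | bowl A) = (5/8)(5/8) = 0.39062; P(data | bowl B) = (3/8)(3/8) = 0.14062; P(data | bowl C) = (4/11)(4/11) = 0.13223; P(data | bowl D) = (2/5)(2/5) = 0.16.
The prior-weighted likelihoods are 1/4 · 0.39062 = 0.097656, 1/4 · 0.14062 = 0.035156, 1/4 · 0.13223 = 0.033058, 1/4 · 0.16 = 0.04; summing to 0.20587.
Hence P(bowl A | data) = (0.097656) / (0.20587) = 0.47436.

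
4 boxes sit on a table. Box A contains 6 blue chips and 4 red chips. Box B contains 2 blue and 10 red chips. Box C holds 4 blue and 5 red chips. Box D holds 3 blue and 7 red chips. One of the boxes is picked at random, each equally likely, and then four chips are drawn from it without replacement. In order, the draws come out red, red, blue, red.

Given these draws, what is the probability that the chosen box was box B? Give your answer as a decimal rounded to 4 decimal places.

0.3423

For each hypothesis, P(data | H) works out to: P(data | box A) = (4/10)(3/9)(6/8)(2/7) = 0.028571; P(data | box B) = (10/12)(9/11)(2/10)(8/9) = 0.12121; P(data | box C) = (5/9)(4/8)(4/7)(3/6) = 0.079365; P(data | box D) = (7/10)(6/9)(3/8)(5/7) = 0.125.
The prior-weighted likelihoods are 1/4 · 0.028571 = 0.0071429, 1/4 · 0.12121 = 0.030303, 1/4 · 0.079365 = 0.019841, 1/4 · 0.125 = 0.03125; these sum to 0.088537.
By Bayes' rule, P(box B | data) = (0.030303) / (0.088537) = 0.34226.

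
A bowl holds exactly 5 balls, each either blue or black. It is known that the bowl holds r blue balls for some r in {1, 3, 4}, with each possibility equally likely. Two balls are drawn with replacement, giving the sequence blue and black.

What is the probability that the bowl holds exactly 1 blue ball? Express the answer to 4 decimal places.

Under each hypothesis, the probability of the observed sequence is: P(data | r = 1) = (1/5)(4/5) = 4/25; P(data | r = 3) = (3/5)(2/5) = 6/25; P(data | r = 4) = (4/5)(1/5) = 4/25.
The prior-weighted likelihoods are 1/3 · 4/25 = 4/75, 1/3 · 6/25 = 2/25, 1/3 · 4/25 = 4/75; these sum to 14/75.
Hence P(r = 1 | data) = (4/75) / (14/75) = 2/7.

0.2857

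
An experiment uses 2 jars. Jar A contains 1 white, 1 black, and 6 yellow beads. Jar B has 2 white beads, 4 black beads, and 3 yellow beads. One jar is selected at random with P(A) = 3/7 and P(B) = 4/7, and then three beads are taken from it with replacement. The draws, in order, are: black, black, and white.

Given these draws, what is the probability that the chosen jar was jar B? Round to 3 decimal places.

The likelihood of the observed sequence under each hypothesis: P(data | jar A) = (1/8)(1/8)(1/8) = 0.0019531; P(data | jar B) = (4/9)(4/9)(2/9) = 0.043896.
Multiplying each by its prior: 3/7 · 0.0019531 = 0.00083705, 4/7 · 0.043896 = 0.025083; summing to 0.02592.
So P(jar B | data) = (0.025083) / (0.02592) = 0.96771.

0.968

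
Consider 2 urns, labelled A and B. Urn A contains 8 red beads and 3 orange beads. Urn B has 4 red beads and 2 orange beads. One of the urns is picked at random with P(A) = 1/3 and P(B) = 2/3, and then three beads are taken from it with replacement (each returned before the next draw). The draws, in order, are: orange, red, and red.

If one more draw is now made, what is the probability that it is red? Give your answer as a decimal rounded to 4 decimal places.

0.6865

For each hypothesis, P(data | H) works out to: P(data | urn A) = (3/11)(8/11)(8/11) = 0.14425; P(data | urn B) = (2/6)(4/6)(4/6) = 0.14815.
Weighting by the prior gives 1/3 · 0.14425 = 0.048084, 2/3 · 0.14815 = 0.098765; these sum to 0.14685.
The posterior is then P(urn A | data) = 0.32744, P(urn B | data) = 0.67256.
So P(red next | data) = Σ P(red next | H) P(H | data) = (8/11)(0.32744) + (2/3)(0.67256) = 0.68651.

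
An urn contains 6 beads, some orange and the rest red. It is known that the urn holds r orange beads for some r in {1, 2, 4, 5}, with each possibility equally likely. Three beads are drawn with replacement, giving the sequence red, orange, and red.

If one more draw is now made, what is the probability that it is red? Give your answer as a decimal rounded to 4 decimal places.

0.6197

Compute the likelihood of the observed sequence for each case: P(data | r = 1) = (5/6)(1/6)(5/6) = 25/216; P(data | r = 2) = (4/6)(2/6)(4/6) = 4/27; P(data | r = 4) = (2/6)(4/6)(2/6) = 2/27; P(data | r = 5) = (1/6)(5/6)(1/6) = 5/216.
Multiplying each by its prior: 1/4 · 25/216 = 25/864, 1/4 · 4/27 = 1/27, 1/4 · 2/27 = 1/54, 1/4 · 5/216 = 5/864; summing to 13/144.
Dividing through by the total gives posterior P(r = 1 | data) = 25/78, P(r = 2 | data) = 16/39, P(r = 4 | data) = 8/39, P(r = 5 | data) = 5/78.
So P(red next | data) = Σ P(red next | H) P(H | data) = (5/6)(25/78) + (2/3)(16/39) + (1/3)(8/39) + (1/6)(5/78) = 145/234.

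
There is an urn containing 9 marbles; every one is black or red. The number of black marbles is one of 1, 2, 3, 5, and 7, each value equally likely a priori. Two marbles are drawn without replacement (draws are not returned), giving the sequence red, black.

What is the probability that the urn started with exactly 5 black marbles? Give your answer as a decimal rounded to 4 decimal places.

0.2703

For each hypothesis, P(data | H) works out to: P(data | r = 1) = (8/9)(1/8) = 1/9; P(data | r = 2) = (7/9)(2/8) = 7/36; P(data | r = 3) = (6/9)(3/8) = 1/4; P(data | r = 5) = (4/9)(5/8) = 5/18; P(data | r = 7) = (2/9)(7/8) = 7/36.
Weighting by the prior gives 1/5 · 1/9 = 1/45, 1/5 · 7/36 = 7/180, 1/5 · 1/4 = 1/20, 1/5 · 5/18 = 1/18, 1/5 · 7/36 = 7/180; with total 37/180.
Hence P(r = 5 | data) = (1/18) / (37/180) = 10/37.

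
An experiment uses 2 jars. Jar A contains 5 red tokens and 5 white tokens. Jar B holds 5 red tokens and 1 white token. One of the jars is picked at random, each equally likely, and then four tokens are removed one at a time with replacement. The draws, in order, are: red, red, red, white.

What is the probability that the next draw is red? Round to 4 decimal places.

0.7023

Under each hypothesis, the probability of the observed sequence is: P(data | jar A) = (5/10)(5/10)(5/10)(5/10) = 0.0625; P(data | jar B) = (5/6)(5/6)(5/6)(1/6) = 0.096451.
Weighting by the prior gives 1/2 · 0.0625 = 0.03125, 1/2 · 0.096451 = 0.048225; summing to 0.079475.
The posterior is then P(jar A | data) = 0.3932, P(jar B | data) = 0.6068.
So P(red next | data) = Σ P(red next | H) P(H | data) = (1/2)(0.3932) + (5/6)(0.6068) = 0.70227.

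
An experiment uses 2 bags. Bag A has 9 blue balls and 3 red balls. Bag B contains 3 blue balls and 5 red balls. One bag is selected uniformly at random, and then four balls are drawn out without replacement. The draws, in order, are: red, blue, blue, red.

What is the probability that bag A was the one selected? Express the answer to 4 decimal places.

For each hypothesis, P(data | H) works out to: P(data | bag A) = (3/12)(9/11)(8/10)(2/9) = 0.036364; P(data | bag B) = (5/8)(3/7)(2/6)(4/5) = 0.071429.
Weighting by the prior gives 1/2 · 0.036364 = 0.018182, 1/2 · 0.071429 = 0.035714; these sum to 0.053896.
Hence P(bag A | data) = (0.018182) / (0.053896) = 0.33735.

0.3373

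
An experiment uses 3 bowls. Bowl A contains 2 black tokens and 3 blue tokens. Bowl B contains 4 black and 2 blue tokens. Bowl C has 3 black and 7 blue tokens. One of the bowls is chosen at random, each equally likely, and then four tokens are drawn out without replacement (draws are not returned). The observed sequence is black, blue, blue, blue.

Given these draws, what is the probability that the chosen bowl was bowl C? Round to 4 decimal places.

0.5556

For each hypothesis, P(data | H) works out to: P(data | bowl A) = (2/5)(3/4)(2/3)(1/2) = 1/10; P(data | bowl B) = (4/6)(2/5)(1/4)(0/3) = 0; P(data | bowl C) = (3/10)(7/9)(6/8)(5/7) = 1/8.
Multiplying each by its prior: 1/3 · 1/10 = 1/30, 1/3 · 0 = 0, 1/3 · 1/8 = 1/24; summing to 3/40.
So P(bowl C | data) = (1/24) / (3/40) = 5/9.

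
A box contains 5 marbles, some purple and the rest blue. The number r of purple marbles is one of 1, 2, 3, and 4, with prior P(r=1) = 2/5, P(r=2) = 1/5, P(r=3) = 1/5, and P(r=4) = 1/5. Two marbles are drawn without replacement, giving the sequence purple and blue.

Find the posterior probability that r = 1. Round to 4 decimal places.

0.3333

For each hypothesis, P(data | H) works out to: P(data | r = 1) = (1/5)(4/4) = 1/5; P(data | r = 2) = (2/5)(3/4) = 3/10; P(data | r = 3) = (3/5)(2/4) = 3/10; P(data | r = 4) = (4/5)(1/4) = 1/5.
Multiplying each by its prior: 2/5 · 1/5 = 2/25, 1/5 · 3/10 = 3/50, 1/5 · 3/10 = 3/50, 1/5 · 1/5 = 1/25; with total 6/25.
Therefore the posterior P(r = 1 | data) = (2/25) / (6/25) = 1/3.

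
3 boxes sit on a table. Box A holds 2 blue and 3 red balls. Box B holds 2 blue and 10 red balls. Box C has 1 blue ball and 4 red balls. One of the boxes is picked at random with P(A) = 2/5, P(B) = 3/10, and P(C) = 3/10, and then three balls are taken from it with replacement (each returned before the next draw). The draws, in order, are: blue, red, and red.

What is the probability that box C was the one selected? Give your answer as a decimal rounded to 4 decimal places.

Under each hypothesis, the probability of the observed sequence is: P(data | box A) = (2/5)(3/5)(3/5) = 0.144; P(data | box B) = (2/12)(10/12)(10/12) = 0.11574; P(data | box C) = (1/5)(4/5)(4/5) = 0.128.
Weighting by the prior gives 2/5 · 0.144 = 0.0576, 3/10 · 0.11574 = 0.034722, 3/10 · 0.128 = 0.0384; these sum to 0.13072.
Hence P(box C | data) = (0.0384) / (0.13072) = 0.29375.

0.2938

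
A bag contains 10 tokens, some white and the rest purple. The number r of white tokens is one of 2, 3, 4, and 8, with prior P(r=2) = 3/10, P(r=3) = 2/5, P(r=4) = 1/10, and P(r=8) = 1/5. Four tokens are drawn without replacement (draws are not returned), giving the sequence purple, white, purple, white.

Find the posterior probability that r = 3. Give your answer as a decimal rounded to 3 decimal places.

0.523

Under each hypothesis, the probability of the observed sequence is: P(data | r = 2) = (8/10)(2/9)(7/8)(1/7) = 0.022222; P(data | r = 3) = (7/10)(3/9)(6/8)(2/7) = 0.05; P(data | r = 4) = (6/10)(4/9)(5/8)(3/7) = 0.071429; P(data | r = 8) = (2/10)(8/9)(1/8)(7/7) = 0.022222.
Multiplying each by its prior: 3/10 · 0.022222 = 0.0066667, 2/5 · 0.05 = 0.02, 1/10 · 0.071429 = 0.0071429, 1/5 · 0.022222 = 0.0044444; summing to 0.038254.
Hence P(r = 3 | data) = (0.02) / (0.038254) = 0.52282.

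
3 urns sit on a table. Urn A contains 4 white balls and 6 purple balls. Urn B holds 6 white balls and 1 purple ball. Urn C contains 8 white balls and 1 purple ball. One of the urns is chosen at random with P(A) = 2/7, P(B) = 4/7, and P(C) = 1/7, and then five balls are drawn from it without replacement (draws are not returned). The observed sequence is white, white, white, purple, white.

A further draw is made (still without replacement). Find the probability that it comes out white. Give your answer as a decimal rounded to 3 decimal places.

0.986

For each hypothesis, P(data | H) works out to: P(data | urn A) = (4/10)(3/9)(2/8)(6/7)(1/6) = 0.0047619; P(data | urn B) = (6/7)(5/6)(4/5)(1/4)(3/3) = 0.14286; P(data | urn C) = (8/9)(7/8)(6/7)(1/6)(5/5) = 0.11111.
Multiplying each by its prior: 2/7 · 0.0047619 = 0.0013605, 4/7 · 0.14286 = 0.081633, 1/7 · 0.11111 = 0.015873; these sum to 0.098866.
Dividing through by the total gives posterior P(urn A | data) = 0.013761, P(urn B | data) = 0.82569, P(urn C | data) = 0.16055.
Averaging over the posterior, P(white next | data) = (0)(0.013761) + (1)(0.82569) + (1)(0.16055) = 0.98624.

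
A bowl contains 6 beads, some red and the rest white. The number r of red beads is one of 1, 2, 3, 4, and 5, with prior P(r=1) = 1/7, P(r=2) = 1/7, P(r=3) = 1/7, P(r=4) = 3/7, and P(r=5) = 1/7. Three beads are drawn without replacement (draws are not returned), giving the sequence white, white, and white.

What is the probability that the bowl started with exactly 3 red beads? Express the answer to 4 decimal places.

0.0667

The likelihood of the observed sequence under each hypothesis: P(data | r = 1) = (5/6)(4/5)(3/4) = 1/2; P(data | r = 2) = (4/6)(3/5)(2/4) = 1/5; P(data | r = 3) = (3/6)(2/5)(1/4) = 1/20; P(data | r = 4) = (2/6)(1/5)(0/4) = 0; P(data | r = 5) = (1/6)(0/5) = 0.
The prior-weighted likelihoods are 1/7 · 1/2 = 1/14, 1/7 · 1/5 = 1/35, 1/7 · 1/20 = 1/140, 3/7 · 0 = 0, 1/7 · 0 = 0; these sum to 3/28.
By Bayes' rule, P(r = 3 | data) = (1/140) / (3/28) = 1/15.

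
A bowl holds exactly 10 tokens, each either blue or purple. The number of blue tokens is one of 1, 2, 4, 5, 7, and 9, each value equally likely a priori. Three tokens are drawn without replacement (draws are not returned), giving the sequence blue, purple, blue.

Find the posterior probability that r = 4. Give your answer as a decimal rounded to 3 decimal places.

Compute the likelihood of the observed sequence for each case: P(data | r = 1) = (1/10)(9/9)(0/8) = 0; P(data | r = 2) = (2/10)(8/9)(1/8) = 0.022222; P(data | r = 4) = (4/10)(6/9)(3/8) = 0.1; P(data | r = 5) = (5/10)(5/9)(4/8) = 0.13889; P(data | r = 7) = (7/10)(3/9)(6/8) = 0.175; P(data | r = 9) = (9/10)(1/9)(8/8) = 0.1.
Multiplying each by its prior: 1/6 · 0 = 0, 1/6 · 0.022222 = 0.0037037, 1/6 · 0.1 = 0.016667, 1/6 · 0.13889 = 0.023148, 1/6 · 0.175 = 0.029167, 1/6 · 0.1 = 0.016667; summing to 0.089352.
By Bayes' rule, P(r = 4 | data) = (0.016667) / (0.089352) = 0.18653.

0.187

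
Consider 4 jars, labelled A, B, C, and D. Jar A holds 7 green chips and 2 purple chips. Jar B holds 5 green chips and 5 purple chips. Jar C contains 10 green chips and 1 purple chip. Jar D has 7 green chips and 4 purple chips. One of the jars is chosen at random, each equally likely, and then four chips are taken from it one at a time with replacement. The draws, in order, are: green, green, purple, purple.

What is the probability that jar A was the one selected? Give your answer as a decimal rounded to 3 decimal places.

0.196

Compute the likelihood of the observed sequence for each case: P(data | jar A) = (7/9)(7/9)(2/9)(2/9) = 0.029873; P(data | jar B) = (5/10)(5/10)(5/10)(5/10) = 0.0625; P(data | jar C) = (10/11)(10/11)(1/11)(1/11) = 0.0068301; P(data | jar D) = (7/11)(7/11)(4/11)(4/11) = 0.053548.
The prior-weighted likelihoods are 1/4 · 0.029873 = 0.0074684, 1/4 · 0.0625 = 0.015625, 1/4 · 0.0068301 = 0.0017075, 1/4 · 0.053548 = 0.013387; these sum to 0.038188.
By Bayes' rule, P(jar A | data) = (0.0074684) / (0.038188) = 0.19557.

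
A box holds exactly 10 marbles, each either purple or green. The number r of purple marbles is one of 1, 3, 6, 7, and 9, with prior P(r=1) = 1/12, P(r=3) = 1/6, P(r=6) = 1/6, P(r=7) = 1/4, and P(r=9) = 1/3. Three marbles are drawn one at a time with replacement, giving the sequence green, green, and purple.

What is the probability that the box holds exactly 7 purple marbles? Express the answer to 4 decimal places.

0.2386

Under each hypothesis, the probability of the observed sequence is: P(data | r = 1) = (9/10)(9/10)(1/10) = 0.081; P(data | r = 3) = (7/10)(7/10)(3/10) = 0.147; P(data | r = 6) = (4/10)(4/10)(6/10) = 0.096; P(data | r = 7) = (3/10)(3/10)(7/10) = 0.063; P(data | r = 9) = (1/10)(1/10)(9/10) = 0.009.
The prior-weighted likelihoods are 1/12 · 0.081 = 0.00675, 1/6 · 0.147 = 0.0245, 1/6 · 0.096 = 0.016, 1/4 · 0.063 = 0.01575, 1/3 · 0.009 = 0.003; with total 0.066.
Hence P(r = 7 | data) = (0.01575) / (0.066) = 0.23864.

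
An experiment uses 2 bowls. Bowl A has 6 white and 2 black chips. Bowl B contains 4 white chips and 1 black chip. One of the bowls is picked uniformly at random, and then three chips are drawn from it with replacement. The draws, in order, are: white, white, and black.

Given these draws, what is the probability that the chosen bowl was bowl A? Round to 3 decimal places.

Compute the likelihood of the observed sequence for each case: P(data | bowl A) = (6/8)(6/8)(2/8) = 0.14062; P(data | bowl B) = (4/5)(4/5)(1/5) = 0.128.
The prior-weighted likelihoods are 1/2 · 0.14062 = 0.070312, 1/2 · 0.128 = 0.064; with total 0.13431.
By Bayes' rule, P(bowl A | data) = (0.070312) / (0.13431) = 0.5235.

0.523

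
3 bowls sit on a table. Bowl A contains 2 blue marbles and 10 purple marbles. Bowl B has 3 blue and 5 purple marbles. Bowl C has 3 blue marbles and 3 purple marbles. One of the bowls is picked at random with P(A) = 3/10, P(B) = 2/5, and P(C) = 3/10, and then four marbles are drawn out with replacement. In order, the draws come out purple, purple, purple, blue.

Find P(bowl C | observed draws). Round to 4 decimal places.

0.2224

Under each hypothesis, the probability of the observed sequence is: P(data | bowl A) = (10/12)(10/12)(10/12)(2/12) = 0.096451; P(data | bowl B) = (5/8)(5/8)(5/8)(3/8) = 0.091553; P(data | bowl C) = (3/6)(3/6)(3/6)(3/6) = 0.0625.
The prior-weighted likelihoods are 3/10 · 0.096451 = 0.028935, 2/5 · 0.091553 = 0.036621, 3/10 · 0.0625 = 0.01875; these sum to 0.084306.
Hence P(bowl C | data) = (0.01875) / (0.084306) = 0.2224.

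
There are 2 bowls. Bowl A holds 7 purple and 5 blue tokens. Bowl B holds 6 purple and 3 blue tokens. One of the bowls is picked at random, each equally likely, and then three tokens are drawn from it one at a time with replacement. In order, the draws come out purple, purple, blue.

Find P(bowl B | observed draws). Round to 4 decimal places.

For each hypothesis, P(data | H) works out to: P(data | bowl A) = (7/12)(7/12)(5/12) = 0.14178; P(data | bowl B) = (6/9)(6/9)(3/9) = 0.14815.
Multiplying each by its prior: 1/2 · 0.14178 = 0.070891, 1/2 · 0.14815 = 0.074074; these sum to 0.14497.
By Bayes' rule, P(bowl B | data) = (0.074074) / (0.14497) = 0.51098.

0.5110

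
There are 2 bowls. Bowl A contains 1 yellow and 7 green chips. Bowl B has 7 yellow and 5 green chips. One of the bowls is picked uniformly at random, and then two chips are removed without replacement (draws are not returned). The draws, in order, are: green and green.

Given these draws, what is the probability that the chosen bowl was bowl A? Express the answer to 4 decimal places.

Under each hypothesis, the probability of the observed sequence is: P(data | bowl A) = (7/8)(6/7) = 3/4; P(data | bowl B) = (5/12)(4/11) = 5/33.
Weighting by the prior gives 1/2 · 3/4 = 3/8, 1/2 · 5/33 = 5/66; these sum to 119/264.
Therefore the posterior P(bowl A | data) = (3/8) / (119/264) = 99/119.

0.8319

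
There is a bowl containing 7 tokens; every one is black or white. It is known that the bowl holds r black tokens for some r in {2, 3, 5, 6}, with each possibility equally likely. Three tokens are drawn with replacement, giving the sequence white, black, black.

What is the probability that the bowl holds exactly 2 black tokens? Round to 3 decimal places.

For each hypothesis, P(data | H) works out to: P(data | r = 2) = (5/7)(2/7)(2/7) = 20/343; P(data | r = 3) = (4/7)(3/7)(3/7) = 36/343; P(data | r = 5) = (2/7)(5/7)(5/7) = 50/343; P(data | r = 6) = (1/7)(6/7)(6/7) = 36/343.
Multiplying each by its prior: 1/4 · 20/343 = 5/343, 1/4 · 36/343 = 9/343, 1/4 · 50/343 = 25/686, 1/4 · 36/343 = 9/343; with total 71/686.
Hence P(r = 2 | data) = (5/343) / (71/686) = 10/71.

0.141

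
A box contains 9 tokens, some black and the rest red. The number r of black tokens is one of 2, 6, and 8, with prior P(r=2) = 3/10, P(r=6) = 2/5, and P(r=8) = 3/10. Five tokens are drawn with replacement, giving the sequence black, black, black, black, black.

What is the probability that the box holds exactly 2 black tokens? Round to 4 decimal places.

0.0007

Under each hypothesis, the probability of the observed sequence is: P(data | r = 2) = (2/9)(2/9)(2/9)(2/9)(2/9) = 0.00054192; P(data | r = 6) = (6/9)(6/9)(6/9)(6/9)(6/9) = 0.13169; P(data | r = 8) = (8/9)(8/9)(8/9)(8/9)(8/9) = 0.55493.
The prior-weighted likelihoods are 3/10 · 0.00054192 = 0.00016258, 2/5 · 0.13169 = 0.052675, 3/10 · 0.55493 = 0.16648; summing to 0.21932.
So P(r = 2 | data) = (0.00016258) / (0.21932) = 0.00074129.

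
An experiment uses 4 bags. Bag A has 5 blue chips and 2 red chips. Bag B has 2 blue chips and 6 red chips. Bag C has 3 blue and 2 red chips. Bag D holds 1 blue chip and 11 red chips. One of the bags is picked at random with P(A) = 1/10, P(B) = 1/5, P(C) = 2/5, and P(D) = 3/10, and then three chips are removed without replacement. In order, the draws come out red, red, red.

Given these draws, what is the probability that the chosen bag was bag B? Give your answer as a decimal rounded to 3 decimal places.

0.241

Compute the likelihood of the observed sequence for each case: P(data | bag A) = (2/7)(1/6)(0/5) = 0; P(data | bag B) = (6/8)(5/7)(4/6) = 5/14; P(data | bag C) = (2/5)(1/4)(0/3) = 0; P(data | bag D) = (11/12)(10/11)(9/10) = 3/4.
The prior-weighted likelihoods are 1/10 · 0 = 0, 1/5 · 5/14 = 1/14, 2/5 · 0 = 0, 3/10 · 3/4 = 9/40; summing to 83/280.
Hence P(bag B | data) = (1/14) / (83/280) = 20/83.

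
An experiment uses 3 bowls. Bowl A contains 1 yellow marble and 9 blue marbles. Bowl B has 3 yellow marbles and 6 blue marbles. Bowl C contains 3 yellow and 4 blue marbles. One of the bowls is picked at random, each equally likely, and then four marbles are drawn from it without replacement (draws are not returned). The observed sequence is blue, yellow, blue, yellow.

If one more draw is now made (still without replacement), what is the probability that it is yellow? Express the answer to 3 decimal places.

0.279

Compute the likelihood of the observed sequence for each case: P(data | bowl A) = (9/10)(1/9)(8/8)(0/7) = 0; P(data | bowl B) = (6/9)(3/8)(5/7)(2/6) = 0.059524; P(data | bowl C) = (4/7)(3/6)(3/5)(2/4) = 0.085714.
Weighting by the prior gives 1/3 · 0 = 0, 1/3 · 0.059524 = 0.019841, 1/3 · 0.085714 = 0.028571; summing to 0.048413.
The posterior is then P(bowl A | data) = 0, P(bowl B | data) = 0.40984, P(bowl C | data) = 0.59016.
Averaging over the posterior, P(yellow next | data) = (1/5)(0.40984) + (1/3)(0.59016) = 0.27869.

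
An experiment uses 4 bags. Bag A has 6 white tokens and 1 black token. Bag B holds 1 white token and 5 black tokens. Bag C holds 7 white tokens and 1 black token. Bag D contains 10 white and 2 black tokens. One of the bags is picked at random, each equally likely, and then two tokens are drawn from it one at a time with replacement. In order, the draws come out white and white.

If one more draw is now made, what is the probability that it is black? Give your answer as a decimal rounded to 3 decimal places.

The likelihood of the observed sequence under each hypothesis: P(data | bag A) = (6/7)(6/7) = 0.73469; P(data | bag B) = (1/6)(1/6) = 0.027778; P(data | bag C) = (7/8)(7/8) = 0.76562; P(data | bag D) = (10/12)(10/12) = 0.69444.
Multiplying each by its prior: 1/4 · 0.73469 = 0.18367, 1/4 · 0.027778 = 0.0069444, 1/4 · 0.76562 = 0.19141, 1/4 · 0.69444 = 0.17361; with total 0.55564.
Dividing through by the total gives posterior P(bag A | data) = 0.33056, P(bag B | data) = 0.012498, P(bag C | data) = 0.34448, P(bag D | data) = 0.31246.
Averaging over the posterior, P(black next | data) = (1/7)(0.33056) + (5/6)(0.012498) + (1/8)(0.34448) + (1/6)(0.31246) = 0.15277.

0.153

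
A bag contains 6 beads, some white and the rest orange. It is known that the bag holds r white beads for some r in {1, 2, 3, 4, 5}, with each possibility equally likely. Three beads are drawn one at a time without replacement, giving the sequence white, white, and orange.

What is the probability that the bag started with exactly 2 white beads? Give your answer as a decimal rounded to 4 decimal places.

Compute the likelihood of the observed sequence for each case: P(data | r = 1) = (1/6)(0/5) = 0; P(data | r = 2) = (2/6)(1/5)(4/4) = 1/15; P(data | r = 3) = (3/6)(2/5)(3/4) = 3/20; P(data | r = 4) = (4/6)(3/5)(2/4) = 1/5; P(data | r = 5) = (5/6)(4/5)(1/4) = 1/6.
Multiplying each by its prior: 1/5 · 0 = 0, 1/5 · 1/15 = 1/75, 1/5 · 3/20 = 3/100, 1/5 · 1/5 = 1/25, 1/5 · 1/6 = 1/30; with total 7/60.
Hence P(r = 2 | data) = (1/75) / (7/60) = 4/35.

0.1143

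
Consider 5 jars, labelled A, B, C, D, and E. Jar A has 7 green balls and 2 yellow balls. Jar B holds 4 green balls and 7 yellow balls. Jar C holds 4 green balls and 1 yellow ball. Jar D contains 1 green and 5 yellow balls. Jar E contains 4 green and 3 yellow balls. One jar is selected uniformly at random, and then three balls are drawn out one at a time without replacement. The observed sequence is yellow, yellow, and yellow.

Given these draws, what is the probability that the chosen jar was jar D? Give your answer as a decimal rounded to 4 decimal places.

0.6750

For each hypothesis, P(data | H) works out to: P(data | jar A) = (2/9)(1/8)(0/7) = 0; P(data | jar B) = (7/11)(6/10)(5/9) = 0.21212; P(data | jar C) = (1/5)(0/4) = 0; P(data | jar D) = (5/6)(4/5)(3/4) = 0.5; P(data | jar E) = (3/7)(2/6)(1/5) = 0.028571.
Multiplying each by its prior: 1/5 · 0 = 0, 1/5 · 0.21212 = 0.042424, 1/5 · 0 = 0, 1/5 · 0.5 = 0.1, 1/5 · 0.028571 = 0.0057143; these sum to 0.14814.
Therefore the posterior P(jar D | data) = (0.1) / (0.14814) = 0.67504.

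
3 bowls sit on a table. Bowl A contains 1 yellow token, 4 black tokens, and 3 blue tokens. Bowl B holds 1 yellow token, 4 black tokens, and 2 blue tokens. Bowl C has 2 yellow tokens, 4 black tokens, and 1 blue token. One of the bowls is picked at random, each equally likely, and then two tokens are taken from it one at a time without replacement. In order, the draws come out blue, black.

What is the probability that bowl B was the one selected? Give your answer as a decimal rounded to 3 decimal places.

0.381

Under each hypothesis, the probability of the observed sequence is: P(data | bowl A) = (3/8)(4/7) = 3/14; P(data | bowl B) = (2/7)(4/6) = 4/21; P(data | bowl C) = (1/7)(4/6) = 2/21.
The prior-weighted likelihoods are 1/3 · 3/14 = 1/14, 1/3 · 4/21 = 4/63, 1/3 · 2/21 = 2/63; with total 1/6.
Therefore the posterior P(bowl B | data) = (4/63) / (1/6) = 8/21.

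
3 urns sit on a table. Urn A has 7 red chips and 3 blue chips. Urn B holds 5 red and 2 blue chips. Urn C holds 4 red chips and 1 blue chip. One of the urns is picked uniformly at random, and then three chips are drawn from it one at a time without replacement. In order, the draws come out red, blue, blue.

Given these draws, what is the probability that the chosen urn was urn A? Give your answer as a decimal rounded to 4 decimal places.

0.5506

Compute the likelihood of the observed sequence for each case: P(data | urn A) = (7/10)(3/9)(2/8) = 0.058333; P(data | urn B) = (5/7)(2/6)(1/5) = 0.047619; P(data | urn C) = (4/5)(1/4)(0/3) = 0.
Weighting by the prior gives 1/3 · 0.058333 = 0.019444, 1/3 · 0.047619 = 0.015873, 1/3 · 0 = 0; these sum to 0.035317.
Therefore the posterior P(urn A | data) = (0.019444) / (0.035317) = 0.55056.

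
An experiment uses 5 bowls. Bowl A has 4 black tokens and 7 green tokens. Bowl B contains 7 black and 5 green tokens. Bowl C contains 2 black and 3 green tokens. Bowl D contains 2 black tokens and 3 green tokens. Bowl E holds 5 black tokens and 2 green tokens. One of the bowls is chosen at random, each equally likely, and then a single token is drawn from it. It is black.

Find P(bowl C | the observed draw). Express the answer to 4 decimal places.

0.1625

The likelihood of this draw under each hypothesis: P(data | bowl A) = (4/11) = 0.36364; P(data | bowl B) = (7/12) = 0.58333; P(data | bowl C) = (2/5) = 0.4; P(data | bowl D) = (2/5) = 0.4; P(data | bowl E) = (5/7) = 0.71429.
Multiplying each by its prior: 1/5 · 0.36364 = 0.072727, 1/5 · 0.58333 = 0.11667, 1/5 · 0.4 = 0.08, 1/5 · 0.4 = 0.08, 1/5 · 0.71429 = 0.14286; with total 0.49225.
So P(bowl C | data) = (0.08) / (0.49225) = 0.16252.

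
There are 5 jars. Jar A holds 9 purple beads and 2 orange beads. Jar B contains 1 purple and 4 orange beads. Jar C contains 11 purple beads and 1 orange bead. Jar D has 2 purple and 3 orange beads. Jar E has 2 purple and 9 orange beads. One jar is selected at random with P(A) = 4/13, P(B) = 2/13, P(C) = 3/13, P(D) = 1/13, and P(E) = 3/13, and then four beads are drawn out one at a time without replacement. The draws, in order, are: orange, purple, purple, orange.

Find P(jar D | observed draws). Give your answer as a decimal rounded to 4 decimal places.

0.4400

The likelihood of the observed sequence under each hypothesis: P(data | jar A) = (2/11)(9/10)(8/9)(1/8) = 1/55; P(data | jar B) = (4/5)(1/4)(0/3) = 0; P(data | jar C) = (1/12)(11/11)(10/10)(0/9) = 0; P(data | jar D) = (3/5)(2/4)(1/3)(2/2) = 1/10; P(data | jar E) = (9/11)(2/10)(1/9)(8/8) = 1/55.
The prior-weighted likelihoods are 4/13 · 1/55 = 4/715, 2/13 · 0 = 0, 3/13 · 0 = 0, 1/13 · 1/10 = 1/130, 3/13 · 1/55 = 3/715; with total 5/286.
So P(jar D | data) = (1/130) / (5/286) = 11/25.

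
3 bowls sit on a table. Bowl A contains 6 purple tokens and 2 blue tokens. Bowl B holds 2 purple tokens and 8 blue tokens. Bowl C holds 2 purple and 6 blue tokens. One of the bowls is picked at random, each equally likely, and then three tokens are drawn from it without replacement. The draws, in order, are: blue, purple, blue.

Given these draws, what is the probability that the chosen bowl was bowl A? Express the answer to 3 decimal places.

The likelihood of the observed sequence under each hypothesis: P(data | bowl A) = (2/8)(6/7)(1/6) = 0.035714; P(data | bowl B) = (8/10)(2/9)(7/8) = 0.15556; P(data | bowl C) = (6/8)(2/7)(5/6) = 0.17857.
The prior-weighted likelihoods are 1/3 · 0.035714 = 0.011905, 1/3 · 0.15556 = 0.051852, 1/3 · 0.17857 = 0.059524; summing to 0.12328.
So P(bowl A | data) = (0.011905) / (0.12328) = 0.096567.

0.097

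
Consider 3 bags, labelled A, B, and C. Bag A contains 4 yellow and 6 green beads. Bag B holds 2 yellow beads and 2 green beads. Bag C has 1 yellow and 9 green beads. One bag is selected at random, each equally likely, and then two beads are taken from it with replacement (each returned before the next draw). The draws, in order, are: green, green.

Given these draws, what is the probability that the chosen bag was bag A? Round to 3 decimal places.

Under each hypothesis, the probability of the observed sequence is: P(data | bag A) = (6/10)(6/10) = 9/25; P(data | bag B) = (2/4)(2/4) = 1/4; P(data | bag C) = (9/10)(9/10) = 81/100.
Weighting by the prior gives 1/3 · 9/25 = 3/25, 1/3 · 1/4 = 1/12, 1/3 · 81/100 = 27/100; these sum to 71/150.
By Bayes' rule, P(bag A | data) = (3/25) / (71/150) = 18/71.

0.254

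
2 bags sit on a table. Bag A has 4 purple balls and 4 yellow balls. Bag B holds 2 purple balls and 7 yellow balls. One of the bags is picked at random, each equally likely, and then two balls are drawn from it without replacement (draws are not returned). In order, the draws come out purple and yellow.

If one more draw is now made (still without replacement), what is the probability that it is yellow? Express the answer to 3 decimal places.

0.645

For each hypothesis, P(data | H) works out to: P(data | bag A) = (4/8)(4/7) = 2/7; P(data | bag B) = (2/9)(7/8) = 7/36.
Weighting by the prior gives 1/2 · 2/7 = 1/7, 1/2 · 7/36 = 7/72; with total 121/504.
Dividing through by the total gives posterior P(bag A | data) = 72/121, P(bag B | data) = 49/121.
Averaging over the posterior, P(yellow next | data) = (1/2)(72/121) + (6/7)(49/121) = 78/121.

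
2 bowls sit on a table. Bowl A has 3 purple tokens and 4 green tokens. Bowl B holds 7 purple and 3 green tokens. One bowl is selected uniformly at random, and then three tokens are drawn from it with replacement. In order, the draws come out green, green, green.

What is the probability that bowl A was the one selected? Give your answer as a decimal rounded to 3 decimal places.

0.874

Under each hypothesis, the probability of the observed sequence is: P(data | bowl A) = (4/7)(4/7)(4/7) = 0.18659; P(data | bowl B) = (3/10)(3/10)(3/10) = 0.027.
Multiplying each by its prior: 1/2 · 0.18659 = 0.093294, 1/2 · 0.027 = 0.0135; summing to 0.10679.
So P(bowl A | data) = (0.093294) / (0.10679) = 0.87359.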